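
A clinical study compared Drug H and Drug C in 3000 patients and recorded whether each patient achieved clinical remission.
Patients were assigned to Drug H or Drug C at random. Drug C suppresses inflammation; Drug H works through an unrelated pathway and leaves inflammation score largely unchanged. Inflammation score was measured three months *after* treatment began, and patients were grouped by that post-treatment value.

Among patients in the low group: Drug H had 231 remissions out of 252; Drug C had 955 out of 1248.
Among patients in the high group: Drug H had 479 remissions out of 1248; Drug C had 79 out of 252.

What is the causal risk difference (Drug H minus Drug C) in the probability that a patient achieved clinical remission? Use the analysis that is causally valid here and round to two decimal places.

The stratified and pooled comparisons disagree (Drug H wins within each inflammation score; Drug C wins overall), so the answer turns on the causal role of inflammation score.
Inflammation score is recorded after the drug and is itself shifted by it — it sits on the causal path from drug to outcome. Conditioning on a mediator would strip out part of the effect we want; the pooled comparison gives the total causal effect.
The causal difference is the pooled difference: 0.473 − 0.689 = -0.216.

-0.22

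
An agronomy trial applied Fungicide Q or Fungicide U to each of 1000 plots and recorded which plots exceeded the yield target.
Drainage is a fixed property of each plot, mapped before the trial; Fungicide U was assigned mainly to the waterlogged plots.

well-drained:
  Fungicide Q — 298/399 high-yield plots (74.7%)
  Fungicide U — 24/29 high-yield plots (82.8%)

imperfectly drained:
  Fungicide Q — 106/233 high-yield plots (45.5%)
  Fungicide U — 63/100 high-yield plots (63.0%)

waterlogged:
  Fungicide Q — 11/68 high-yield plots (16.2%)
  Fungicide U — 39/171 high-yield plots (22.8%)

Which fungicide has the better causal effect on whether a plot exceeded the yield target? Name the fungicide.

The stratified and pooled comparisons disagree (Fungicide U wins within each field drainage; Fungicide Q wins overall), so the answer turns on the causal role of field drainage.
Since field drainage is a pre-existing factor (not a product of the fungicide) and it affects the outcome on its own, it is a confounder. The stratified rates, not the pooled rate, identify the causal effect.
Within each level — well-drained: 74.7% vs 82.8%; imperfectly drained: 45.5% vs 63.0%; waterlogged: 16.2% vs 22.8% — Fungicide U is higher every time.

Fungicide U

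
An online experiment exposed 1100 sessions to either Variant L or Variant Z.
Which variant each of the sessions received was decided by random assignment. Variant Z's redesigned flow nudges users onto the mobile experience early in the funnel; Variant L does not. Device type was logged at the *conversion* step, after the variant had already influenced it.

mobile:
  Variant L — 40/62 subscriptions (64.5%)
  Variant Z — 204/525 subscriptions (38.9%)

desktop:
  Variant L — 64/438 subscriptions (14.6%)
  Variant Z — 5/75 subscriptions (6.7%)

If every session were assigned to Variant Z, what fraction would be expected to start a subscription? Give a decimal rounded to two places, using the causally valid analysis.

0.35

Because the variant influences device type, device type is a post-treatment mediator, not a confounder. Stratifying on it would bias the estimate; the causal effect is the crude pooled difference.
So P(outcome | do(Variant Z)) is just the pooled rate for Variant Z: 209/600 = 0.348.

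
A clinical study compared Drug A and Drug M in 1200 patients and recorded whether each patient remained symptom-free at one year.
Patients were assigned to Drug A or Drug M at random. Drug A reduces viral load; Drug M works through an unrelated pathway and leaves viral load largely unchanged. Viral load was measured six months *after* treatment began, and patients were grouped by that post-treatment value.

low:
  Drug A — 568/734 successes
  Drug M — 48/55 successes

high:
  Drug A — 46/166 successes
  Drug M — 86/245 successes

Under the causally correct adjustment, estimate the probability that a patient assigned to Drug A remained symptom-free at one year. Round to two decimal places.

0.68

Drug M is higher inside every viral load stratum but Drug A is higher in aggregate. Whether to stratify depends on how viral load relates to the drug.
Viral load is recorded after the drug and is itself shifted by it — it sits on the causal path from drug to outcome. Conditioning on a mediator would strip out part of the effect we want; the pooled comparison gives the total causal effect.
So P(outcome | do(Drug A)) is just the pooled rate for Drug A: 614/900 = 0.682.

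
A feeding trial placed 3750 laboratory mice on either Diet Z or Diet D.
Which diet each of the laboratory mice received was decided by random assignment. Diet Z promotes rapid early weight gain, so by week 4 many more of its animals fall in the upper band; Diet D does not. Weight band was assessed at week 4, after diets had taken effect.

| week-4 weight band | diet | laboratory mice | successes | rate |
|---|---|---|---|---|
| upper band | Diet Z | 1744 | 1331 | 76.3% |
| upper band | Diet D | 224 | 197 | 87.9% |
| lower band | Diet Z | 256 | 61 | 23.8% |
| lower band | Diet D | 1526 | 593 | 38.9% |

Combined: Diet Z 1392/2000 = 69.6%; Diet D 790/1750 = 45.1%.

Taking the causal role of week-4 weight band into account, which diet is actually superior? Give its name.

Diet Z

The week-4 weight band-specific comparison favours Diet D throughout, but the pooled figures favour Diet Z. The question is whether to condition on week-4 weight band.
Stratifying would compare diets among laboratory mice the diets themselves sorted into week-4 weight band groups — a form of selection on an intermediate. The unconditioned pooled rates give the total causal effect.
Pooled: Diet Z 69.6% vs Diet D 45.1%; Diet Z is higher overall.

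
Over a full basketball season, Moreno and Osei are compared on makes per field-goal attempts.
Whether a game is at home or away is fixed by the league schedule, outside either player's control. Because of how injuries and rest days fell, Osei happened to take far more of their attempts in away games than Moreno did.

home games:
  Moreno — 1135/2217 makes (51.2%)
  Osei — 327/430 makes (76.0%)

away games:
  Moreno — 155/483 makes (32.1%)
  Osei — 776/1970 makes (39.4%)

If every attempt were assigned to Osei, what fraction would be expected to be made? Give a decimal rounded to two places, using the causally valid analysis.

The game venue-specific comparison favours Osei throughout, but the pooled figures favour Moreno. The question is whether to condition on game venue.
The imbalance in game venue arose from how field-goal attempts were allocated, not from anything the player did; and game venue independently affects the outcome. The pooled gap is confounded — condition on game venue.
Standardising Osei to the population game venue mix: 0.519·327/430 + 0.481·776/1970 = 0.584.

0.58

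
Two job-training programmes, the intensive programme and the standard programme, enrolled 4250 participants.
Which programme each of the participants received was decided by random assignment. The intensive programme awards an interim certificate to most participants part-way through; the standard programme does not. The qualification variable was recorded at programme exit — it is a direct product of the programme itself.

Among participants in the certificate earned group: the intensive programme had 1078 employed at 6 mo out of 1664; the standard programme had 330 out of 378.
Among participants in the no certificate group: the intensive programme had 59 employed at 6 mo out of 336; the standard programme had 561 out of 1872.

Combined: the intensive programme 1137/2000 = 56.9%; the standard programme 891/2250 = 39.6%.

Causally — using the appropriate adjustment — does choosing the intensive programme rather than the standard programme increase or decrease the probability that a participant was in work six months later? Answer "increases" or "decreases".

increases

The stratified and pooled comparisons disagree (the standard programme wins within each qualification attained during the programme; the intensive programme wins overall), so the answer turns on the causal role of qualification attained during the programme.
Stratifying would compare programmes among participants the programmes themselves sorted into qualification attained during the programme groups — a form of selection on an intermediate. The unconditioned pooled rates give the total causal effect.
Pooled: the intensive programme 56.9% vs the standard programme 39.6%; the intensive programme is higher overall.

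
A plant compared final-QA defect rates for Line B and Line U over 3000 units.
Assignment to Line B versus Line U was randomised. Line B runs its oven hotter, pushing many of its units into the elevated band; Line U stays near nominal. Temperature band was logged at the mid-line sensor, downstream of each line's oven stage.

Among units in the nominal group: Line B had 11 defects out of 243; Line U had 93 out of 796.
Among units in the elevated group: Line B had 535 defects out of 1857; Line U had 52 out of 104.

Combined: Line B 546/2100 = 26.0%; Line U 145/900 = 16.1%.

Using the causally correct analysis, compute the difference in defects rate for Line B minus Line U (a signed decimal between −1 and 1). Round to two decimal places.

Because the line influences in-process temperature band, in-process temperature band is a post-treatment mediator, not a confounder. Stratifying on it would bias the estimate; the causal effect is the crude pooled difference.
The causal difference is the pooled difference: 0.260 − 0.161 = +0.099.

+0.10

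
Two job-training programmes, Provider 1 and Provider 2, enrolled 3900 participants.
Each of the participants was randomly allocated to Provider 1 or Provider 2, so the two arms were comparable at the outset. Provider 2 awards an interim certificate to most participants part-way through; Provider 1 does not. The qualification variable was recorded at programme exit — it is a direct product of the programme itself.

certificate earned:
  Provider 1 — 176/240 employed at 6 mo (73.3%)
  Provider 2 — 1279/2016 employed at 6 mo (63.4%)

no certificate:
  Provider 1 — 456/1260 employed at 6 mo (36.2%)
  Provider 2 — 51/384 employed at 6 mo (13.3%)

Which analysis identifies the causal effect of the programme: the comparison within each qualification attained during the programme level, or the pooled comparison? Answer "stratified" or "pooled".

Provider 1 is higher inside every qualification attained during the programme stratum but Provider 2 is higher in aggregate. Whether to stratify depends on how qualification attained during the programme relates to the programme.
Because the programme influences qualification attained during the programme, qualification attained during the programme is a post-treatment mediator, not a confounder. Stratifying on it would bias the estimate; the causal effect is the crude pooled difference.
Pooled: Provider 1 42.1% vs Provider 2 55.4%; Provider 2 is higher overall.

pooled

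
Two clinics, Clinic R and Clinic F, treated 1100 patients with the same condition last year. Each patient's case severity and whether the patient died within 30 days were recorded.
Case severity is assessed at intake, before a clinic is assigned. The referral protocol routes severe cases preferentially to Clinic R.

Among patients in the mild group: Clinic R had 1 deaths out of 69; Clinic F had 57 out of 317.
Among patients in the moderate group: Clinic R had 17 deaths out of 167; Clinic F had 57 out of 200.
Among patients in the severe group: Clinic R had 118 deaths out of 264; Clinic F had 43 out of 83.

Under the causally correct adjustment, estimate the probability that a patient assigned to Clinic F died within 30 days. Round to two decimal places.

The case severity-specific comparison favours Clinic R throughout, but the pooled figures favour Clinic F. The question is whether to condition on case severity.
Nothing the clinic does changes case severity; the imbalance is an allocation artefact. With case severity also predicting the outcome, the pooled figure is confounded, and the within-stratum comparison is the causal one.
Standardising Clinic F to the population case severity mix: 0.351·57/317 + 0.334·57/200 + 0.315·43/83 = 0.322.

0.32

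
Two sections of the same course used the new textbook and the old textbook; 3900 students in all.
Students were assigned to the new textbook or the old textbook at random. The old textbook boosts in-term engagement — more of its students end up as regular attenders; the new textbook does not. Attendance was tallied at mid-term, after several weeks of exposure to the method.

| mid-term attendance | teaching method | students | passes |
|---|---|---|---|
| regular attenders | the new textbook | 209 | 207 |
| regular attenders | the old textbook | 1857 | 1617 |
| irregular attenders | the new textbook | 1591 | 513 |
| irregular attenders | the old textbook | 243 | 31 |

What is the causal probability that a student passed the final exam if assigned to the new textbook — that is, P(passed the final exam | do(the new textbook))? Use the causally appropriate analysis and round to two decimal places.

0.40

The distribution of mid-term attendance is itself part of what the teaching method does — it is an intermediate outcome. Holding it fixed would remove that part of the effect; the total effect is the pooled difference.
So P(outcome | do(the new textbook)) is just the pooled rate for the new textbook: 720/1800 = 0.400.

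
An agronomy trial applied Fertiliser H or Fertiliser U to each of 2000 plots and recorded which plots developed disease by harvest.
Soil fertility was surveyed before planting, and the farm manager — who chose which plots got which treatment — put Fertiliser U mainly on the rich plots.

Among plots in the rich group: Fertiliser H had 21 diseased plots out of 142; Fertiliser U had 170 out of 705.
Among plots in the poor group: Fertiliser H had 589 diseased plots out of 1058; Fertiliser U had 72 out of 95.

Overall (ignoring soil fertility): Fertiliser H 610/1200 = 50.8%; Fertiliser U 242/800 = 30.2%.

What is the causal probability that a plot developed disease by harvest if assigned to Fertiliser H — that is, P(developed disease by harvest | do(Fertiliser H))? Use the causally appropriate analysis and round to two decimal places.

The soil fertility-specific comparison favours Fertiliser H throughout, but the pooled figures favour Fertiliser U. The question is whether to condition on soil fertility.
Soil fertility differs across fertilisers for reasons unrelated to any effect of the fertiliser itself, and it separately predicts the outcome — a classic confounder. We must compare within soil fertility levels.
Standardising Fertiliser H to the population soil fertility mix: 0.423·21/142 + 0.577·589/1058 = 0.384.

0.38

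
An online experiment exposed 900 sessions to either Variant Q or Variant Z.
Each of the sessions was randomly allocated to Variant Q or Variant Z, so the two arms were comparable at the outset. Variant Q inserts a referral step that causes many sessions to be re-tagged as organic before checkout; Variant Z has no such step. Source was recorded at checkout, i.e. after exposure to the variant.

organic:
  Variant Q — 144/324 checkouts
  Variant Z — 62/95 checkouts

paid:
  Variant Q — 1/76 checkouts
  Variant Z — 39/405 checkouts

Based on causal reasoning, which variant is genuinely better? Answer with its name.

Variant Q

Within every traffic source level Variant Z has the higher rate, yet pooled Variant Q does — Simpson's reversal.
Stratifying would compare variants among sessions the variants themselves sorted into traffic source groups — a form of selection on an intermediate. The unconditioned pooled rates give the total causal effect.
Pooled: Variant Q 36.2% vs Variant Z 20.2%; Variant Q is higher overall.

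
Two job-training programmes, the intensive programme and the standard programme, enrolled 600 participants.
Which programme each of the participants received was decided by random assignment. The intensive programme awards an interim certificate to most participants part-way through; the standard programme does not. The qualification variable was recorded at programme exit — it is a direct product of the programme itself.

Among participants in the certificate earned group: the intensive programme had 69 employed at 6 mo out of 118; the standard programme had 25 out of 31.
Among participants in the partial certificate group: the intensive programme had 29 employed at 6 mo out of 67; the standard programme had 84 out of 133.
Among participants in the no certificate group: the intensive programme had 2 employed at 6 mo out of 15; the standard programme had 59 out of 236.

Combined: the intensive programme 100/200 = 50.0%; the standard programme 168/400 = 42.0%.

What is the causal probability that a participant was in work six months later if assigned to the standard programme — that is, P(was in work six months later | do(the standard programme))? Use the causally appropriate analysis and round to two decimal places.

0.42

Stratifying would compare programmes among participants the programmes themselves sorted into qualification attained during the programme groups — a form of selection on an intermediate. The unconditioned pooled rates give the total causal effect.
So P(outcome | do(the standard programme)) is just the pooled rate for the standard programme: 168/400 = 0.420.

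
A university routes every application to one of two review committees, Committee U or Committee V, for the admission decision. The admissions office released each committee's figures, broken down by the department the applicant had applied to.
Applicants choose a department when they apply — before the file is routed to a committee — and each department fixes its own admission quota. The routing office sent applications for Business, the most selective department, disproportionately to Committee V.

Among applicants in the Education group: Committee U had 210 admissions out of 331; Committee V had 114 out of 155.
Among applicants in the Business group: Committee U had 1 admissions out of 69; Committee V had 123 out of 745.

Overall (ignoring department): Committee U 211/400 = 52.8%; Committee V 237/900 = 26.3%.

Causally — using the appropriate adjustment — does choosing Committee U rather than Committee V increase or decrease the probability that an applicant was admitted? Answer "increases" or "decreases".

decreases

Within every department level Committee V has the higher rate, yet pooled Committee U does — Simpson's reversal.
The imbalance in department arose from how applicants were allocated, not from anything the review committee did; and department independently affects the outcome. The pooled gap is confounded — condition on department.
Within each level — Education: 63.4% vs 73.5%; Business: 1.4% vs 16.5% — Committee V is higher every time.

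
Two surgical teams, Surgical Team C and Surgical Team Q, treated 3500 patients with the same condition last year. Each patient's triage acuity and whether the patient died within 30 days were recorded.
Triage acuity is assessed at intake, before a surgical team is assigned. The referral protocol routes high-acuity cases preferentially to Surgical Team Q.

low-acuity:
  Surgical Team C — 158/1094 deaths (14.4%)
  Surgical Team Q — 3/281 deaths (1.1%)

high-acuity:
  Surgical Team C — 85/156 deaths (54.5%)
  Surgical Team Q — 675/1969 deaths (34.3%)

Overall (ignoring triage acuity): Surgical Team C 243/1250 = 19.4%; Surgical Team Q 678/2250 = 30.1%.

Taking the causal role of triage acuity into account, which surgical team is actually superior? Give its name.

The triage acuity-specific comparison favours Surgical Team Q throughout, but the pooled figures favour Surgical Team C. The question is whether to condition on triage acuity.
Since triage acuity is a pre-existing factor (not a product of the surgical team) and it affects the outcome on its own, it is a confounder. The stratified rates, not the pooled rate, identify the causal effect.
Within each level — low-acuity: 14.4% vs 1.1%; high-acuity: 54.5% vs 34.3% — Surgical Team Q is lower every time.

Surgical Team Q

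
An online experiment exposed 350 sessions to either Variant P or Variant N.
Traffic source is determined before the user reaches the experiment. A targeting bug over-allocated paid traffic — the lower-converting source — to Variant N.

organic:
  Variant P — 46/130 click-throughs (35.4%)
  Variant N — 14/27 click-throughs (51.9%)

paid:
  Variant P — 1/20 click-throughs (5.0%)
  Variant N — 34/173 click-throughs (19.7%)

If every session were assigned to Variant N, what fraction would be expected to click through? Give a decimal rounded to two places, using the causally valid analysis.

0.34

Traffic source differs across variants for reasons unrelated to any effect of the variant itself, and it separately predicts the outcome — a classic confounder. We must compare within traffic source levels.
Standardising Variant N to the population traffic source mix: 0.449·14/27 + 0.551·34/173 = 0.341.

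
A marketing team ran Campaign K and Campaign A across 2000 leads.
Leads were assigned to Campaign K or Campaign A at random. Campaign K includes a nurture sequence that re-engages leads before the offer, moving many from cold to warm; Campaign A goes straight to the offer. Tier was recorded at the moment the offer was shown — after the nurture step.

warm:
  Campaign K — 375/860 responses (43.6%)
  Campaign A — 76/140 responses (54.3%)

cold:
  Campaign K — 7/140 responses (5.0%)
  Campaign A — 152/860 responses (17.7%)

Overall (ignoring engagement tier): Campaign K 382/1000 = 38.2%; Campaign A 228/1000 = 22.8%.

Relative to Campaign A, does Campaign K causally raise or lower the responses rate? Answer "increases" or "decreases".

increases

Stratifying would compare campaigns among leads the campaigns themselves sorted into engagement tier groups — a form of selection on an intermediate. The unconditioned pooled rates give the total causal effect.
Pooled: Campaign K 38.2% vs Campaign A 22.8%; Campaign K is higher overall.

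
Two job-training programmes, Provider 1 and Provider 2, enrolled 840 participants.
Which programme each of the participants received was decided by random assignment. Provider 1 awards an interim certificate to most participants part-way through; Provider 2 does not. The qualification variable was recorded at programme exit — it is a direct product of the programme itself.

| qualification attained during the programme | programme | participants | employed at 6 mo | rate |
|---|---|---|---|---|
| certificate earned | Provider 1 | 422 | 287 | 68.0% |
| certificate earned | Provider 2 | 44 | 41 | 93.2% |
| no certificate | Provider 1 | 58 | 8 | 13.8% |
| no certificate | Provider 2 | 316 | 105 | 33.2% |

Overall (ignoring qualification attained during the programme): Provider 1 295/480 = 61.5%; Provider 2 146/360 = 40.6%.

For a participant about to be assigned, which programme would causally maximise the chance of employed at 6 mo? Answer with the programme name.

Provider 2 is higher inside every qualification attained during the programme stratum but Provider 1 is higher in aggregate. Whether to stratify depends on how qualification attained during the programme relates to the programme.
Qualification attained during the programme lies on the pathway programme → qualification attained during the programme → outcome, so adjusting for it blocks the indirect effect. For the total causal effect of programme, use the unadjusted pooled rates.
Pooled: Provider 1 61.5% vs Provider 2 40.6%; Provider 1 is higher overall.

Provider 1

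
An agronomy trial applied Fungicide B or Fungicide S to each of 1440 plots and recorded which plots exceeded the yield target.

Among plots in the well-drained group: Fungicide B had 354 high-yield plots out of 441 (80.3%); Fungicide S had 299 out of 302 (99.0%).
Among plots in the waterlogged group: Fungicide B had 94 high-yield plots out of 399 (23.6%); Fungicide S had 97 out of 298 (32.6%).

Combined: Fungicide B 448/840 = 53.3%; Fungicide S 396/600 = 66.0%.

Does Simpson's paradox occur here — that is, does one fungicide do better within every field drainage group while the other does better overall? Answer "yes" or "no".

no

Within each field drainage level (well-drained 80.3% vs 99.0%; waterlogged 23.6% vs 32.6%), Fungicide S has the higher rate every time. Pooled: 53.3% vs 66.0% — Fungicide S has the higher rate overall. They agree.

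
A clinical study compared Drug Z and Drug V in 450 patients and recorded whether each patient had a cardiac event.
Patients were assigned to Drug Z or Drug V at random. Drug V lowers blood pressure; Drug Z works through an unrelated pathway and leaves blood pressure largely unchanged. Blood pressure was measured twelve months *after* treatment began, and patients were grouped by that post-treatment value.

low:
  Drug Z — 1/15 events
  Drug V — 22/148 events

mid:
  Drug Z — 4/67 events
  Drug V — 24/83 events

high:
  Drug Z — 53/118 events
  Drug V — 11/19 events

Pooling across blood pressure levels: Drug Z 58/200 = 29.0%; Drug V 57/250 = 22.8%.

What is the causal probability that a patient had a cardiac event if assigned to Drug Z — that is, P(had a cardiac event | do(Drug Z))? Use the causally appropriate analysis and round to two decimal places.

0.29

The distribution of blood pressure is itself part of what the drug does — it is an intermediate outcome. Holding it fixed would remove that part of the effect; the total effect is the pooled difference.
So P(outcome | do(Drug Z)) is just the pooled rate for Drug Z: 58/200 = 0.290.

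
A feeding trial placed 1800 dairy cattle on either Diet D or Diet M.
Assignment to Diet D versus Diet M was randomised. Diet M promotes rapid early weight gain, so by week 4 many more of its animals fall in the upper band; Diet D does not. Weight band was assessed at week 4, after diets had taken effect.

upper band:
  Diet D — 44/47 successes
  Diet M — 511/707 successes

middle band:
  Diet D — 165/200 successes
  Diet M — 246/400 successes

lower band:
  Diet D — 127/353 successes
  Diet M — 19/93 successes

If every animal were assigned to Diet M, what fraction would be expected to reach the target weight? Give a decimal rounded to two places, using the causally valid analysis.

Week-4 weight band is downstream of the diet. One should not condition on a consequence of treatment, so the overall rates are the right comparison.
So P(outcome | do(Diet M)) is just the pooled rate for Diet M: 776/1200 = 0.647.

0.65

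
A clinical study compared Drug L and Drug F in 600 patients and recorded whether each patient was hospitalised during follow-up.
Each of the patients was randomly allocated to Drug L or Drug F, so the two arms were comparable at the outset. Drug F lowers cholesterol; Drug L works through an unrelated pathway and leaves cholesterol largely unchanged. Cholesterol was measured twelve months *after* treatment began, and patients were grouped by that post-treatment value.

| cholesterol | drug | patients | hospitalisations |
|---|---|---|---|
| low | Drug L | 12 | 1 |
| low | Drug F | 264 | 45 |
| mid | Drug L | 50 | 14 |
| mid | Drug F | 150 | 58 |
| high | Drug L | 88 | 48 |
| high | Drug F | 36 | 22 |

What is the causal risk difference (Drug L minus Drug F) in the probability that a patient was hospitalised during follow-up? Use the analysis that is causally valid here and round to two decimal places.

The stratified and pooled comparisons disagree (Drug L wins within each cholesterol; Drug F wins overall), so the answer turns on the causal role of cholesterol.
Stratifying would compare drugs among patients the drugs themselves sorted into cholesterol groups — a form of selection on an intermediate. The unconditioned pooled rates give the total causal effect.
The causal difference is the pooled difference: 0.420 − 0.278 = +0.142.

+0.14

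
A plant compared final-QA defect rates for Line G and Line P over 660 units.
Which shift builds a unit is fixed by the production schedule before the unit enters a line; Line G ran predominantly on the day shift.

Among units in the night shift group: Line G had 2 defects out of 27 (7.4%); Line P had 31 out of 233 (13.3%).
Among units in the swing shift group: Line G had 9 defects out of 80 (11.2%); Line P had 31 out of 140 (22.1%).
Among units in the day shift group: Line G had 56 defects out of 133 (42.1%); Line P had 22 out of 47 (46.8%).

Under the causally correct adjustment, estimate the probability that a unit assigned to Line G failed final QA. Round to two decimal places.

Since shift is a pre-existing factor (not a product of the line) and it affects the outcome on its own, it is a confounder. The stratified rates, not the pooled rate, identify the causal effect.
Standardising Line G to the population shift mix: 0.394·2/27 + 0.333·9/80 + 0.273·56/133 = 0.182.

0.18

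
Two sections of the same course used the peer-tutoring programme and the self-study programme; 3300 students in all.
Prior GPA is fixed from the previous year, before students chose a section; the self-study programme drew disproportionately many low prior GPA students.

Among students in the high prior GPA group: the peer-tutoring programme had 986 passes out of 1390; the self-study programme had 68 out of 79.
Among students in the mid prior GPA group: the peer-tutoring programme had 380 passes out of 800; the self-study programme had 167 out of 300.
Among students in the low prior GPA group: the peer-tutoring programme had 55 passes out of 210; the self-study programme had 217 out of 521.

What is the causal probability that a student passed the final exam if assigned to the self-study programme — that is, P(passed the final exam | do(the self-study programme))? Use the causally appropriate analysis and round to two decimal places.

The prior GPA band-specific comparison favours the self-study programme throughout, but the pooled figures favour the peer-tutoring programme. The question is whether to condition on prior GPA band.
Here prior GPA band is a common cause — it drives both which teaching method a case falls under and the outcome. The crude comparison mixes populations; the stratum-specific rates are the causally relevant ones.
Standardising the self-study programme to the population prior GPA band mix: 0.445·68/79 + 0.333·167/300 + 0.222·217/521 = 0.661.

0.66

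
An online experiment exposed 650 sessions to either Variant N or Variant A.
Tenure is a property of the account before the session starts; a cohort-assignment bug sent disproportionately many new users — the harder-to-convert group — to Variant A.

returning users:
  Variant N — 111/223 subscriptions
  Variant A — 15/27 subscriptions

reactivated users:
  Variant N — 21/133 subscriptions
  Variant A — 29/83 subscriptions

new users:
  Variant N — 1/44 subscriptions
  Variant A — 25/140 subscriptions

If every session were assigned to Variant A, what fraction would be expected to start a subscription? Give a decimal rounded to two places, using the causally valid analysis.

User tenure differs across variants for reasons unrelated to any effect of the variant itself, and it separately predicts the outcome — a classic confounder. We must compare within user tenure levels.
Standardising Variant A to the population user tenure mix: 0.385·15/27 + 0.332·29/83 + 0.283·25/140 = 0.380.

0.38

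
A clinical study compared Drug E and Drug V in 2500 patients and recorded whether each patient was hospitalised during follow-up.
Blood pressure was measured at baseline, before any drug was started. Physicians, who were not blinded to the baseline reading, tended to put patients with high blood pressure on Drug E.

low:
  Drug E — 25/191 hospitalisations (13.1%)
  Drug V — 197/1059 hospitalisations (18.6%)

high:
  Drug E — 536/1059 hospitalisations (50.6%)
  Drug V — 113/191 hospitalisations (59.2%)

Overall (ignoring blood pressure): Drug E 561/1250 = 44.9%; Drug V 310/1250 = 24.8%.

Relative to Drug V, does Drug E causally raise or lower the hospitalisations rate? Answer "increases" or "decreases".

decreases

The imbalance in blood pressure arose from how patients were allocated, not from anything the drug did; and blood pressure independently affects the outcome. The pooled gap is confounded — condition on blood pressure.
Within each level — low: 13.1% vs 18.6%; high: 50.6% vs 59.2% — Drug E is lower every time.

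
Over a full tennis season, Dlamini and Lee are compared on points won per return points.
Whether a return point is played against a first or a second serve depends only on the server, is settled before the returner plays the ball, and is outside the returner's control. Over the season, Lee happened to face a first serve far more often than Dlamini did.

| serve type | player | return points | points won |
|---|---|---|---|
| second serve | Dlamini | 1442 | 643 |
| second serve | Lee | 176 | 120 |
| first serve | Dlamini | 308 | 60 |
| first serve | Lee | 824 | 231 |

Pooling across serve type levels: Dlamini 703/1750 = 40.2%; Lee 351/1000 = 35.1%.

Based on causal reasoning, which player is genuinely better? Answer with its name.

Lee

Serve type satisfies the back-door criterion: it is not a descendant of the player, and it blocks the spurious path from player to outcome. Adjusting for it (i.e., using the within-serve type rates) gives the causal effect.
Within each level — second serve: 44.6% vs 68.2%; first serve: 19.5% vs 28.0% — Lee is higher every time.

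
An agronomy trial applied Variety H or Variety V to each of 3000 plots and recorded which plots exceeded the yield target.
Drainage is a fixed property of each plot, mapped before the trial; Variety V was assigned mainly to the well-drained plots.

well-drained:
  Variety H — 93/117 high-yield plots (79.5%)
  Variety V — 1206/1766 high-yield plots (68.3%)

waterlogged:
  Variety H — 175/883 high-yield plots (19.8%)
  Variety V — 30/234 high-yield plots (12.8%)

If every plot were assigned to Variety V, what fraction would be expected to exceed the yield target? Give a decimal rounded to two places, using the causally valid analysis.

Variety H is higher inside every field drainage stratum but Variety V is higher in aggregate. Whether to stratify depends on how field drainage relates to the variety.
Field drainage differs across varietys for reasons unrelated to any effect of the variety itself, and it separately predicts the outcome — a classic confounder. We must compare within field drainage levels.
Standardising Variety V to the population field drainage mix: 0.628·1206/1766 + 0.372·30/234 = 0.476.

0.48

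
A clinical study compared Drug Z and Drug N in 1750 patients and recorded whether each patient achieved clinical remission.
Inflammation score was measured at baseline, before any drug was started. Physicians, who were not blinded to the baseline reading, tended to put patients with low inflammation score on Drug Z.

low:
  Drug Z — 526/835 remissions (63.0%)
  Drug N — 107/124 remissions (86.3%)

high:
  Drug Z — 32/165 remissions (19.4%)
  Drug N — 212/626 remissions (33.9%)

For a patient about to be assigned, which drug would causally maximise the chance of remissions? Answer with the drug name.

Drug N

Within every inflammation score level Drug N has the higher rate, yet pooled Drug Z does — Simpson's reversal.
Since inflammation score is a pre-existing factor (not a product of the drug) and it affects the outcome on its own, it is a confounder. The stratified rates, not the pooled rate, identify the causal effect.
Within each level — low: 63.0% vs 86.3%; high: 19.4% vs 33.9% — Drug N is higher every time.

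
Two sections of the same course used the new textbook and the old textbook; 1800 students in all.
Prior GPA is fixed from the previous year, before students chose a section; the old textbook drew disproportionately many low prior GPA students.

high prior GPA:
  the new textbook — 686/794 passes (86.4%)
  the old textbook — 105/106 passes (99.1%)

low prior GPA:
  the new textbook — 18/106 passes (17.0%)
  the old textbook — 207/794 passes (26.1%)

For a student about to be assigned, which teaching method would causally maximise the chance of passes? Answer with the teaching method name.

Prior GPA band satisfies the back-door criterion: it is not a descendant of the teaching method, and it blocks the spurious path from teaching method to outcome. Adjusting for it (i.e., using the within-prior GPA band rates) gives the causal effect.
Within each level — high prior GPA: 86.4% vs 99.1%; low prior GPA: 17.0% vs 26.1% — the old textbook is higher every time.

the old textbook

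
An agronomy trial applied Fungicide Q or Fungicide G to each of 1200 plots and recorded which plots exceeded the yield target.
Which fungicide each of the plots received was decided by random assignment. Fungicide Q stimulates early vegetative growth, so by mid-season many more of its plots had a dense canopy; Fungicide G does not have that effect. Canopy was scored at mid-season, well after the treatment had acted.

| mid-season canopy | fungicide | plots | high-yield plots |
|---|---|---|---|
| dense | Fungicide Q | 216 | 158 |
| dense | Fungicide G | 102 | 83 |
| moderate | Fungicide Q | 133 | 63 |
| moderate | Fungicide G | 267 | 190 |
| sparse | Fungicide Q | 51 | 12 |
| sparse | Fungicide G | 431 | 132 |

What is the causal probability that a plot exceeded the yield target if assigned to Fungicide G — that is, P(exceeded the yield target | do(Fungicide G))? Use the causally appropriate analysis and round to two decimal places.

The stratified and pooled comparisons disagree (Fungicide G wins within each mid-season canopy; Fungicide Q wins overall), so the answer turns on the causal role of mid-season canopy.
Mid-season canopy is downstream of the fungicide. One should not condition on a consequence of treatment, so the overall rates are the right comparison.
So P(outcome | do(Fungicide G)) is just the pooled rate for Fungicide G: 405/800 = 0.506.

0.51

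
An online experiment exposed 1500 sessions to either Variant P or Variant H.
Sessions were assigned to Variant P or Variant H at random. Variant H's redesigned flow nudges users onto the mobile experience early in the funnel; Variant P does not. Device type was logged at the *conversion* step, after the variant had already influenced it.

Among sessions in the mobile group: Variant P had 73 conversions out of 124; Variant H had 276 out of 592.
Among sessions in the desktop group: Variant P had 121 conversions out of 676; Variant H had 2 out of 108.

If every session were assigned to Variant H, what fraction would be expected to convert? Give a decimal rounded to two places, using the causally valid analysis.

Because the variant influences device type, device type is a post-treatment mediator, not a confounder. Stratifying on it would bias the estimate; the causal effect is the crude pooled difference.
So P(outcome | do(Variant H)) is just the pooled rate for Variant H: 278/700 = 0.397.

0.40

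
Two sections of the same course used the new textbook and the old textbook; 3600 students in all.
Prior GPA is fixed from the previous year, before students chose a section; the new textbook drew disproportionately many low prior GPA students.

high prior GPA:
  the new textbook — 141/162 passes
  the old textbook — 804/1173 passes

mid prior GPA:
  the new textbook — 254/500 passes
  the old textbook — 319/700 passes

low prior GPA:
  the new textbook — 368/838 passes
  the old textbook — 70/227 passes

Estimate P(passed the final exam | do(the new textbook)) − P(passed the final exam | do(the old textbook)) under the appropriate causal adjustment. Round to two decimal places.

Since prior GPA band is a pre-existing factor (not a product of the teaching method) and it affects the outcome on its own, it is a confounder. The stratified rates, not the pooled rate, identify the causal effect.
Adjusting over the population distribution of prior GPA band: 0.371·(0.870−0.685) + 0.333·(0.508−0.456) + 0.296·(0.439−0.308) = +0.125.

+0.12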